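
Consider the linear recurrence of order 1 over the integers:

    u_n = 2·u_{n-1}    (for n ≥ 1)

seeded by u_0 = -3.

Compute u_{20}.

u_1 = 2·-3 = -6
u_2 = 2·-6 = -12
u_3 = 2·-12 = -24
u_4 = 2·-24 = -48
u_5 = 2·-48 = -96
u_6 = 2·-96 = -192
u_7 = 2·-192 = -384
u_8 = 2·-384 = -768
u_9 = 2·-768 = -1536
u_10 = 2·-1536 = -3072
u_11 = 2·-3072 = -6144
u_12 = 2·-6144 = -12288
u_13 = 2·-12288 = -24576
u_14 = 2·-24576 = -49152
u_15 = 2·-49152 = -98304
u_16 = 2·-98304 = -196608
u_17 = 2·-196608 = -393216
u_18 = 2·-393216 = -786432
u_19 = 2·-786432 = -1572864
u_20 = 2·-1572864 = -3145728

-3145728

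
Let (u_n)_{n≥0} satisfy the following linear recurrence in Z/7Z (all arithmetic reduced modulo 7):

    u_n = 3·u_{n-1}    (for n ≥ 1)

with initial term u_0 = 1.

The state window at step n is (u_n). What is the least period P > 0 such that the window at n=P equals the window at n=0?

n=0: window = (1)
n=1: window = (3)
n=2: window = (2)
n=3: window = (6)
n=4: window = (4)
n=5: window = (5)
n=6: window = (1)
window at n=6 equals window at n=0 → period = 6

6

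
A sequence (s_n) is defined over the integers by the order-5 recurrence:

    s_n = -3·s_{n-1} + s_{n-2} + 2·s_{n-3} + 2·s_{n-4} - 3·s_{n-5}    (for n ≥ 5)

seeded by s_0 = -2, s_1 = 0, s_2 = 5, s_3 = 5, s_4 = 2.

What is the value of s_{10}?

s_5 = -3·2 + 1·5 + 2·5 + 2·0 + -3·-2 = 15
s_6 = -3·15 + 1·2 + 2·5 + 2·5 + -3·0 = -23
s_7 = -3·-23 + 1·15 + 2·2 + 2·5 + -3·5 = 83
s_8 = -3·83 + 1·-23 + 2·15 + 2·2 + -3·5 = -253
s_9 = -3·-253 + 1·83 + 2·-23 + 2·15 + -3·2 = 820
s_10 = -3·820 + 1·-253 + 2·83 + 2·-23 + -3·15 = -2638

-2638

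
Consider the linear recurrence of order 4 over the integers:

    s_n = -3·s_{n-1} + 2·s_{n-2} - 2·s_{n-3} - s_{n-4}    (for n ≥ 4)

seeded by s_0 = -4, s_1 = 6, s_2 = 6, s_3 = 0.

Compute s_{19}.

-2080588184

s_4 = -3·0 + 2·6 + -2·6 + -1·-4 = 4
s_5 = -3·4 + 2·0 + -2·6 + -1·6 = -30
s_6 = -3·-30 + 2·4 + -2·0 + -1·6 = 92
s_7 = -3·92 + 2·-30 + -2·4 + -1·0 = -344
s_8 = -3·-344 + 2·92 + -2·-30 + -1·4 = 1272
s_9 = -3·1272 + 2·-344 + -2·92 + -1·-30 = -4658
s_10 = -3·-4658 + 2·1272 + -2·-344 + -1·92 = 17114
s_11 = -3·17114 + 2·-4658 + -2·1272 + -1·-344 = -62858
s_12 = -3·-62858 + 2·17114 + -2·-4658 + -1·1272 = 230846
s_13 = -3·230846 + 2·-62858 + -2·17114 + -1·-4658 = -847824
s_14 = -3·-847824 + 2·230846 + -2·-62858 + -1·17114 = 3113766
s_15 = -3·3113766 + 2·-847824 + -2·230846 + -1·-62858 = -11435780
s_16 = -3·-11435780 + 2·3113766 + -2·-847824 + -1·230846 = 41999674
s_17 = -3·41999674 + 2·-11435780 + -2·3113766 + -1·-847824 = -154250290
s_18 = -3·-154250290 + 2·41999674 + -2·-11435780 + -1·3113766 = 566508012
s_19 = -3·566508012 + 2·-154250290 + -2·41999674 + -1·-11435780 = -2080588184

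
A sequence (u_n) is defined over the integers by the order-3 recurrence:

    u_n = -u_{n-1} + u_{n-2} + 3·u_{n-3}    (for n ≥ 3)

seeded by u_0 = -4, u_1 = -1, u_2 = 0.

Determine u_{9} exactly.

83

u_3 = -1·0 + 1·-1 + 3·-4 = -13
u_4 = -1·-13 + 1·0 + 3·-1 = 10
u_5 = -1·10 + 1·-13 + 3·0 = -23
u_6 = -1·-23 + 1·10 + 3·-13 = -6
u_7 = -1·-6 + 1·-23 + 3·10 = 13
u_8 = -1·13 + 1·-6 + 3·-23 = -88
u_9 = -1·-88 + 1·13 + 3·-6 = 83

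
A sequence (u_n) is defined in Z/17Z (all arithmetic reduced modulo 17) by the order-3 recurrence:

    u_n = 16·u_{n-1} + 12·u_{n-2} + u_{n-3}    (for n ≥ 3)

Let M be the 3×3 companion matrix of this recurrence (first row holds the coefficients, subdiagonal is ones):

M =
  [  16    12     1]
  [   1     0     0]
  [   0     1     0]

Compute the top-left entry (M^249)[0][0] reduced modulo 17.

1

(M^249)[0][0] is the top entry after applying M 249 times to the unit state (1, 0, 0). Equivalently it is h_{251} for the auxiliary sequence (h_n) obeying the same recurrence with h_2 = 1 and h_i = 0 for 0 ≤ i < 2:
h_3 = 16·1 + 12·0 + 1·0 = 16
h_4 = 16·16 + 12·1 + 1·0 = 13
h_5 = 16·13 + 12·16 + 1·1 = 10
h_6 = 16·10 + 12·13 + 1·16 = 9
h_7 = 16·9 + 12·10 + 1·13 = 5
h_8 = 16·5 + 12·9 + 1·10 = 11
Continuing the recurrence:
  h_9 = 7;  h_10 = 11;  h_11 = 16;  h_12 = 4;  h_13 = 12;  h_14 = 1
  h_15 = 11;  h_16 = 13;  h_17 = 1;  h_18 = 13;  h_19 = 12;  h_20 = 9
  h_21 = 12;  h_22 = 6;  h_23 = 11;  h_24 = 5;  h_25 = 14;  h_26 = 6
  h_27 = 14;  h_28 = 4;  h_29 = 0;  h_30 = 11;  h_31 = 10;  h_32 = 3
  h_33 = 9;  h_34 = 3;  h_35 = 6;  h_36 = 5;  h_37 = 2;  h_38 = 13
  h_39 = 16;  h_40 = 6;  h_41 = 12;  h_42 = 8;  h_43 = 6;  h_44 = 0
  h_45 = 12;  h_46 = 11;  h_47 = 14;  h_48 = 11;  h_49 = 15;  h_50 = 12
  h_51 = 9;  h_52 = 14;  h_53 = 4;  h_54 = 3;  h_55 = 8;  h_56 = 15
  h_57 = 16;  h_58 = 2;  h_59 = 1;  h_60 = 5;  h_61 = 9;  h_62 = 1
  h_63 = 10;  h_64 = 11;  h_65 = 8;  h_66 = 15;  h_67 = 7;  h_68 = 11
  h_69 = 3;  h_70 = 0;  h_71 = 13;  h_72 = 7;  h_73 = 13;  h_74 = 16
  h_75 = 11;  h_76 = 7;  h_77 = 5;  h_78 = 5;  h_79 = 11;  h_80 = 3
  h_81 = 15;  h_82 = 15;  h_83 = 15;  h_84 = 10;  h_85 = 15;  h_86 = 1
  h_87 = 2;  h_88 = 8;  h_89 = 0;  h_90 = 13;  h_91 = 12;  h_92 = 8
  h_93 = 13;  h_94 = 10;  h_95 = 1;  h_96 = 13;  h_97 = 9;  h_98 = 12
  h_99 = 7;  h_100 = 10;  h_101 = 1;  h_102 = 7;  h_103 = 15;  h_104 = 2
  h_105 = 15;  h_106 = 7;  h_107 = 5;  h_108 = 9;  h_109 = 7;  h_110 = 4
  h_111 = 4;  h_112 = 0;  h_113 = 1;  h_114 = 3;  h_115 = 9;  h_116 = 11
  h_117 = 15;  h_118 = 7;  h_119 = 14;  h_120 = 0;  h_121 = 5;  h_122 = 9
  h_123 = 0;  h_124 = 11;  h_125 = 15;  h_126 = 15;  h_127 = 6;  h_128 = 2
  h_129 = 0;  h_130 = 13;  h_131 = 6;  h_132 = 14;  h_133 = 3;  h_134 = 1
  h_135 = 15;  h_136 = 0;  h_137 = 11;  h_138 = 4;  h_139 = 9;  h_140 = 16
  h_141 = 11;  h_142 = 3;  h_143 = 9;  h_144 = 4;  h_145 = 5;  h_146 = 1
  h_147 = 12;  h_148 = 5;  h_149 = 4;  h_150 = 0;  h_151 = 2;  h_152 = 2
  h_153 = 5;  h_154 = 4;  h_155 = 7;  h_156 = 12;  h_157 = 8;  h_158 = 7
  h_159 = 16;  h_160 = 8;  h_161 = 4;  h_162 = 6;  h_163 = 16;  h_164 = 9
  h_165 = 2;  h_166 = 3;  h_167 = 13;  h_168 = 8;  h_169 = 15;  h_170 = 9
  h_171 = 9;  h_172 = 12;  h_173 = 3;  h_174 = 14;  h_175 = 0;  h_176 = 1
  h_177 = 13;  h_178 = 16;  h_179 = 5;  h_180 = 13;  h_181 = 12;  h_182 = 13
  h_183 = 8;  h_184 = 7;  h_185 = 0;  h_186 = 7;  h_187 = 0;  h_188 = 16
  h_189 = 8;  h_190 = 14;  h_191 = 13;  h_192 = 10;  h_193 = 7;  h_194 = 7
  h_195 = 2;  h_196 = 4;  h_197 = 10;  h_198 = 6;  h_199 = 16;  h_200 = 15
  h_201 = 13;  h_202 = 13;  h_203 = 5;  h_204 = 11;  h_205 = 11;  h_206 = 7
  h_207 = 0;  h_208 = 10;  h_209 = 14;  h_210 = 4;  h_211 = 4;  h_212 = 7
  h_213 = 11;  h_214 = 9;  h_215 = 11;  h_216 = 6;  h_217 = 16;  h_218 = 16
  h_219 = 12;  h_220 = 9;  h_221 = 15;  h_222 = 3;  h_223 = 16;  h_224 = 1
  h_225 = 7;  h_226 = 4;  h_227 = 13;  h_228 = 8;  h_229 = 16;  h_230 = 8
  h_231 = 5;  h_232 = 5;  h_233 = 12;  h_234 = 2;  h_235 = 11;  h_236 = 8
  h_237 = 7;  h_238 = 15;  h_239 = 9;  h_240 = 8;  h_241 = 13;  h_242 = 7
  h_243 = 4;  h_244 = 8;  h_245 = 13;  h_246 = 2;  h_247 = 9;  h_248 = 11
  h_249 = 14
h_250 = 16·14 + 12·11 + 1·9 = 8
h_251 = 16·8 + 12·14 + 1·11 = 1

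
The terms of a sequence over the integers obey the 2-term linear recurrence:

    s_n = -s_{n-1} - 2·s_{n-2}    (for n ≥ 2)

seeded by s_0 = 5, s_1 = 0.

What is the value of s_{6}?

s_2 = -1·0 + -2·5 = -10
s_3 = -1·-10 + -2·0 = 10
s_4 = -1·10 + -2·-10 = 10
s_5 = -1·10 + -2·10 = -30
s_6 = -1·-30 + -2·10 = 10

10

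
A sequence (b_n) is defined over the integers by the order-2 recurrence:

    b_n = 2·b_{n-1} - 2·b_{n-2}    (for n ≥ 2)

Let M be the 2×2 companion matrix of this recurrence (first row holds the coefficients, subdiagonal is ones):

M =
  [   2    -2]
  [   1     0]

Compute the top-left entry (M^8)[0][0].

(M^8)[0][0] is the top entry after applying M 8 times to the unit state (1, 0). Equivalently it is h_{9} for the auxiliary sequence (h_n) obeying the same recurrence with h_1 = 1 and h_i = 0 for 0 ≤ i < 1:
h_2 = 2·1 + -2·0 = 2
h_3 = 2·2 + -2·1 = 2
h_4 = 2·2 + -2·2 = 0
h_5 = 2·0 + -2·2 = -4
h_6 = 2·-4 + -2·0 = -8
h_7 = 2·-8 + -2·-4 = -8
h_8 = 2·-8 + -2·-8 = 0
h_9 = 2·0 + -2·-8 = 16

16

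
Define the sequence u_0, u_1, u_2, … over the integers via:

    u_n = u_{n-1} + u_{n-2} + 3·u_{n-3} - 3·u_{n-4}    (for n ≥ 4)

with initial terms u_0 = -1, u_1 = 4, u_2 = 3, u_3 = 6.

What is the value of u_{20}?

u_4 = 1·6 + 1·3 + 3·4 + -3·-1 = 24
u_5 = 1·24 + 1·6 + 3·3 + -3·4 = 27
u_6 = 1·27 + 1·24 + 3·6 + -3·3 = 60
u_7 = 1·60 + 1·27 + 3·24 + -3·6 = 141
u_8 = 1·141 + 1·60 + 3·27 + -3·24 = 210
u_9 = 1·210 + 1·141 + 3·60 + -3·27 = 450
u_10 = 1·450 + 1·210 + 3·141 + -3·60 = 903
u_11 = 1·903 + 1·450 + 3·210 + -3·141 = 1560
u_12 = 1·1560 + 1·903 + 3·450 + -3·210 = 3183
u_13 = 1·3183 + 1·1560 + 3·903 + -3·450 = 6102
u_14 = 1·6102 + 1·3183 + 3·1560 + -3·903 = 11256
u_15 = 1·11256 + 1·6102 + 3·3183 + -3·1560 = 22227
u_16 = 1·22227 + 1·11256 + 3·6102 + -3·3183 = 42240
u_17 = 1·42240 + 1·22227 + 3·11256 + -3·6102 = 79929
u_18 = 1·79929 + 1·42240 + 3·22227 + -3·11256 = 155082
u_19 = 1·155082 + 1·79929 + 3·42240 + -3·22227 = 295050
u_20 = 1·295050 + 1·155082 + 3·79929 + -3·42240 = 563199

563199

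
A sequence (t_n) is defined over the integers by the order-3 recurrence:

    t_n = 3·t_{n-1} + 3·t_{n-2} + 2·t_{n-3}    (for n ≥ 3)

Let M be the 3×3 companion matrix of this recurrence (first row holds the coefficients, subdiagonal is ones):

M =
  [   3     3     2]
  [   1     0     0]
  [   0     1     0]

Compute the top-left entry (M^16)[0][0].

2270414511

(M^16)[0][0] is the top entry after applying M 16 times to the unit state (1, 0, 0). Equivalently it is h_{18} for the auxiliary sequence (h_n) obeying the same recurrence with h_2 = 1 and h_i = 0 for 0 ≤ i < 2:
h_3 = 3·1 + 3·0 + 2·0 = 3
h_4 = 3·3 + 3·1 + 2·0 = 12
h_5 = 3·12 + 3·3 + 2·1 = 47
h_6 = 3·47 + 3·12 + 2·3 = 183
h_7 = 3·183 + 3·47 + 2·12 = 714
h_8 = 3·714 + 3·183 + 2·47 = 2785
h_9 = 3·2785 + 3·714 + 2·183 = 10863
h_10 = 3·10863 + 3·2785 + 2·714 = 42372
h_11 = 3·42372 + 3·10863 + 2·2785 = 165275
h_12 = 3·165275 + 3·42372 + 2·10863 = 644667
h_13 = 3·644667 + 3·165275 + 2·42372 = 2514570
h_14 = 3·2514570 + 3·644667 + 2·165275 = 9808261
h_15 = 3·9808261 + 3·2514570 + 2·644667 = 38257827
h_16 = 3·38257827 + 3·9808261 + 2·2514570 = 149227404
h_17 = 3·149227404 + 3·38257827 + 2·9808261 = 582072215
h_18 = 3·582072215 + 3·149227404 + 2·38257827 = 2270414511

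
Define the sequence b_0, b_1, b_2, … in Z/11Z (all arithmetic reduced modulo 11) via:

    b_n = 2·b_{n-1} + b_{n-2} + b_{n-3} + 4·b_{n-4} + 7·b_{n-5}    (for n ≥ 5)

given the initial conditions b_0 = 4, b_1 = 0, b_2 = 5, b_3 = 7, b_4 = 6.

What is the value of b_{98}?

3

b_5 = 2·6 + 1·7 + 1·5 + 4·0 + 7·4 = 8
b_6 = 2·8 + 1·6 + 1·7 + 4·5 + 7·0 = 5
b_7 = 2·5 + 1·8 + 1·6 + 4·7 + 7·5 = 10
b_8 = 2·10 + 1·5 + 1·8 + 4·6 + 7·7 = 7
b_9 = 2·7 + 1·10 + 1·5 + 4·8 + 7·6 = 4
b_10 = 2·4 + 1·7 + 1·10 + 4·5 + 7·8 = 2
b_11 = 2·2 + 1·4 + 1·7 + 4·10 + 7·5 = 2
b_12 = 2·2 + 1·2 + 1·4 + 4·7 + 7·10 = 9
b_13 = 2·9 + 1·2 + 1·2 + 4·4 + 7·7 = 10
b_14 = 2·10 + 1·9 + 1·2 + 4·2 + 7·4 = 1
b_15 = 2·1 + 1·10 + 1·9 + 4·2 + 7·2 = 10
b_16 = 2·10 + 1·1 + 1·10 + 4·9 + 7·2 = 4
b_17 = 2·4 + 1·10 + 1·1 + 4·10 + 7·9 = 1
b_18 = 2·1 + 1·4 + 1·10 + 4·1 + 7·10 = 2
b_19 = 2·2 + 1·1 + 1·4 + 4·10 + 7·1 = 1
b_20 = 2·1 + 1·2 + 1·1 + 4·4 + 7·10 = 3
b_21 = 2·3 + 1·1 + 1·2 + 4·1 + 7·4 = 8
b_22 = 2·8 + 1·3 + 1·1 + 4·2 + 7·1 = 2
b_23 = 2·2 + 1·8 + 1·3 + 4·1 + 7·2 = 0
b_24 = 2·0 + 1·2 + 1·8 + 4·3 + 7·1 = 7
b_25 = 2·7 + 1·0 + 1·2 + 4·8 + 7·3 = 3
b_26 = 2·3 + 1·7 + 1·0 + 4·2 + 7·8 = 0
b_27 = 2·0 + 1·3 + 1·7 + 4·0 + 7·2 = 2
b_28 = 2·2 + 1·0 + 1·3 + 4·7 + 7·0 = 2
b_29 = 2·2 + 1·2 + 1·0 + 4·3 + 7·7 = 1
b_30 = 2·1 + 1·2 + 1·2 + 4·0 + 7·3 = 5
b_31 = 2·5 + 1·1 + 1·2 + 4·2 + 7·0 = 10
b_32 = 2·10 + 1·5 + 1·1 + 4·2 + 7·2 = 4
b_33 = 2·4 + 1·10 + 1·5 + 4·1 + 7·2 = 8
b_34 = 2·8 + 1·4 + 1·10 + 4·5 + 7·1 = 2
b_35 = 2·2 + 1·8 + 1·4 + 4·10 + 7·5 = 3
b_36 = 2·3 + 1·2 + 1·8 + 4·4 + 7·10 = 3
b_37 = 2·3 + 1·3 + 1·2 + 4·8 + 7·4 = 5
b_38 = 2·5 + 1·3 + 1·3 + 4·2 + 7·8 = 3
b_39 = 2·3 + 1·5 + 1·3 + 4·3 + 7·2 = 7
b_40 = 2·7 + 1·3 + 1·5 + 4·3 + 7·3 = 0
b_41 = 2·0 + 1·7 + 1·3 + 4·5 + 7·3 = 7
b_42 = 2·7 + 1·0 + 1·7 + 4·3 + 7·5 = 2
b_43 = 2·2 + 1·7 + 1·0 + 4·7 + 7·3 = 5
b_44 = 2·5 + 1·2 + 1·7 + 4·0 + 7·7 = 2
b_45 = 2·2 + 1·5 + 1·2 + 4·7 + 7·0 = 6
b_46 = 2·6 + 1·2 + 1·5 + 4·2 + 7·7 = 10
b_47 = 2·10 + 1·6 + 1·2 + 4·5 + 7·2 = 7
b_48 = 2·7 + 1·10 + 1·6 + 4·2 + 7·5 = 7
b_49 = 2·7 + 1·7 + 1·10 + 4·6 + 7·2 = 3
b_50 = 2·3 + 1·7 + 1·7 + 4·10 + 7·6 = 3
b_51 = 2·3 + 1·3 + 1·7 + 4·7 + 7·10 = 4
b_52 = 2·4 + 1·3 + 1·3 + 4·7 + 7·7 = 3
b_53 = 2·3 + 1·4 + 1·3 + 4·3 + 7·7 = 8
b_54 = 2·8 + 1·3 + 1·4 + 4·3 + 7·3 = 1
b_55 = 2·1 + 1·8 + 1·3 + 4·4 + 7·3 = 6
b_56 = 2·6 + 1·1 + 1·8 + 4·3 + 7·4 = 6
b_57 = 2·6 + 1·6 + 1·1 + 4·8 + 7·3 = 6
b_58 = 2·6 + 1·6 + 1·6 + 4·1 + 7·8 = 7
b_59 = 2·7 + 1·6 + 1·6 + 4·6 + 7·1 = 2
b_60 = 2·2 + 1·7 + 1·6 + 4·6 + 7·6 = 6
b_61 = 2·6 + 1·2 + 1·7 + 4·6 + 7·6 = 10
b_62 = 2·10 + 1·6 + 1·2 + 4·7 + 7·6 = 10
b_63 = 2·10 + 1·10 + 1·6 + 4·2 + 7·7 = 5
b_64 = 2·5 + 1·10 + 1·10 + 4·6 + 7·2 = 2
b_65 = 2·2 + 1·5 + 1·10 + 4·10 + 7·6 = 2
b_66 = 2·2 + 1·2 + 1·5 + 4·10 + 7·10 = 0
b_67 = 2·0 + 1·2 + 1·2 + 4·5 + 7·10 = 6
b_68 = 2·6 + 1·0 + 1·2 + 4·2 + 7·5 = 2
b_69 = 2·2 + 1·6 + 1·0 + 4·2 + 7·2 = 10
b_70 = 2·10 + 1·2 + 1·6 + 4·0 + 7·2 = 9
b_71 = 2·9 + 1·10 + 1·2 + 4·6 + 7·0 = 10
b_72 = 2·10 + 1·9 + 1·10 + 4·2 + 7·6 = 1
b_73 = 2·1 + 1·10 + 1·9 + 4·10 + 7·2 = 9
b_74 = 2·9 + 1·1 + 1·10 + 4·9 + 7·10 = 3
b_75 = 2·3 + 1·9 + 1·1 + 4·10 + 7·9 = 9
b_76 = 2·9 + 1·3 + 1·9 + 4·1 + 7·10 = 5
b_77 = 2·5 + 1·9 + 1·3 + 4·9 + 7·1 = 10
b_78 = 2·10 + 1·5 + 1·9 + 4·3 + 7·9 = 10
b_79 = 2·10 + 1·10 + 1·5 + 4·9 + 7·3 = 4
b_80 = 2·4 + 1·10 + 1·10 + 4·5 + 7·9 = 1
b_81 = 2·1 + 1·4 + 1·10 + 4·10 + 7·5 = 3
b_82 = 2·3 + 1·1 + 1·4 + 4·10 + 7·10 = 0
b_83 = 2·0 + 1·3 + 1·1 + 4·4 + 7·10 = 2
b_84 = 2·2 + 1·0 + 1·3 + 4·1 + 7·4 = 6
b_85 = 2·6 + 1·2 + 1·0 + 4·3 + 7·1 = 0
b_86 = 2·0 + 1·6 + 1·2 + 4·0 + 7·3 = 7
b_87 = 2·7 + 1·0 + 1·6 + 4·2 + 7·0 = 6
b_88 = 2·6 + 1·7 + 1·0 + 4·6 + 7·2 = 2
b_89 = 2·2 + 1·6 + 1·7 + 4·0 + 7·6 = 4
b_90 = 2·4 + 1·2 + 1·6 + 4·7 + 7·0 = 0
b_91 = 2·0 + 1·4 + 1·2 + 4·6 + 7·7 = 2
b_92 = 2·2 + 1·0 + 1·4 + 4·2 + 7·6 = 3
b_93 = 2·3 + 1·2 + 1·0 + 4·4 + 7·2 = 5
b_94 = 2·5 + 1·3 + 1·2 + 4·0 + 7·4 = 10
b_95 = 2·10 + 1·5 + 1·3 + 4·2 + 7·0 = 3
b_96 = 2·3 + 1·10 + 1·5 + 4·3 + 7·2 = 3
b_97 = 2·3 + 1·3 + 1·10 + 4·5 + 7·3 = 5
b_98 = 2·5 + 1·3 + 1·3 + 4·10 + 7·5 = 3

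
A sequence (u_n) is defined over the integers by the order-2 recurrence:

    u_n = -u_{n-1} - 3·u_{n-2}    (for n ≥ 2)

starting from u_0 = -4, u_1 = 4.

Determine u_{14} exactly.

-2872

u_2 = -1·4 + -3·-4 = 8
u_3 = -1·8 + -3·4 = -20
u_4 = -1·-20 + -3·8 = -4
u_5 = -1·-4 + -3·-20 = 64
u_6 = -1·64 + -3·-4 = -52
u_7 = -1·-52 + -3·64 = -140
u_8 = -1·-140 + -3·-52 = 296
u_9 = -1·296 + -3·-140 = 124
u_10 = -1·124 + -3·296 = -1012
u_11 = -1·-1012 + -3·124 = 640
u_12 = -1·640 + -3·-1012 = 2396
u_13 = -1·2396 + -3·640 = -4316
u_14 = -1·-4316 + -3·2396 = -2872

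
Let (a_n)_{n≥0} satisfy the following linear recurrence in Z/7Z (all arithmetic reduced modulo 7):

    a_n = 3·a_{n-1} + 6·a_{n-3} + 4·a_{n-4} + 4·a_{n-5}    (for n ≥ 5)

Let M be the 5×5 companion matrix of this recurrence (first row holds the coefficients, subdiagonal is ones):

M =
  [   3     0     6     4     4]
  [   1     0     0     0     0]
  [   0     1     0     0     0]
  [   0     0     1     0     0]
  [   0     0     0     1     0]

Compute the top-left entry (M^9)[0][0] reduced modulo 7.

0

(M^9)[0][0] is the top entry after applying M 9 times to the unit state (1, 0, 0, 0, 0). Equivalently it is h_{13} for the auxiliary sequence (h_n) obeying the same recurrence with h_4 = 1 and h_i = 0 for 0 ≤ i < 4:
h_5 = 3·1 + 0·0 + 6·0 + 4·0 + 4·0 = 3
h_6 = 3·3 + 0·1 + 6·0 + 4·0 + 4·0 = 2
h_7 = 3·2 + 0·3 + 6·1 + 4·0 + 4·0 = 5
h_8 = 3·5 + 0·2 + 6·3 + 4·1 + 4·0 = 2
h_9 = 3·2 + 0·5 + 6·2 + 4·3 + 4·1 = 6
h_10 = 3·6 + 0·2 + 6·5 + 4·2 + 4·3 = 5
h_11 = 3·5 + 0·6 + 6·2 + 4·5 + 4·2 = 6
h_12 = 3·6 + 0·5 + 6·6 + 4·2 + 4·5 = 5
h_13 = 3·5 + 0·6 + 6·5 + 4·6 + 4·2 = 0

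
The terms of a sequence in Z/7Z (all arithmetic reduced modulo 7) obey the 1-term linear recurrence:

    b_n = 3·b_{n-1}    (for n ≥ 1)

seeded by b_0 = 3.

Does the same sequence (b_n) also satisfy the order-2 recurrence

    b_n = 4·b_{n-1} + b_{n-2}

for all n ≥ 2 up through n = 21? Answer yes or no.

Terms b_0..b_21: 3, 2, 6, 4, 5, 1, 3, 2, 6, 4, 5, 1, 3, 2, 6, 4, 5, 1, 3, 2, 6, 4
n=2: candidate gives 4, actual b_2 = 6 ✗

no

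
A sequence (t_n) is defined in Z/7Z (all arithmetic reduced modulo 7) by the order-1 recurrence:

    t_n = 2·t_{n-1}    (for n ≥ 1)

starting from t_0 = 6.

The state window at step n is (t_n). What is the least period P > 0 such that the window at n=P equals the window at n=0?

3

n=0: window = (6)
n=1: window = (5)
n=2: window = (3)
n=3: window = (6)
window at n=3 equals window at n=0 → period = 3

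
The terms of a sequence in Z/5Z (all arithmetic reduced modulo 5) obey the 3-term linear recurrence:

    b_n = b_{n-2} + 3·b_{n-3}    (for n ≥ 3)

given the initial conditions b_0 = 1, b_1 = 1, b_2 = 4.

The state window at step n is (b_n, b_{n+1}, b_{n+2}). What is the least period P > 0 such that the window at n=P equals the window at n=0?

n=0: window = (1, 1, 4)
n=1: window = (1, 4, 4)
n=2: window = (4, 4, 2)
n=3: window = (4, 2, 1)
n=4: window = (2, 1, 4)
n=5: window = (1, 4, 2)
n=6: window = (4, 2, 2)
n=7: window = (2, 2, 4)
n=8: window = (2, 4, 3)
n=9: window = (4, 3, 0)
n=10: window = (3, 0, 0)
n=11: window = (0, 0, 4)
n=12: window = (0, 4, 0)
n=13: window = (4, 0, 4)
n=14: window = (0, 4, 2)
n=15: window = (4, 2, 4)
n=16: window = (2, 4, 4)
n=17: window = (4, 4, 0)
n=18: window = (4, 0, 1)
n=19: window = (0, 1, 2)
n=20: window = (1, 2, 1)
n=21: window = (2, 1, 0)
n=22: window = (1, 0, 2)
n=23: window = (0, 2, 3)
n=24: window = (2, 3, 2)
n=25: window = (3, 2, 4)
n=26: window = (2, 4, 1)
n=27: window = (4, 1, 0)
n=28: window = (1, 0, 3)
n=29: window = (0, 3, 3)
n=30: window = (3, 3, 3)
n=31: window = (3, 3, 2)
n=32: window = (3, 2, 2)
n=33: window = (2, 2, 1)
n=34: window = (2, 1, 3)
n=35: window = (1, 3, 2)
n=36: window = (3, 2, 1)
n=37: window = (2, 1, 1)
n=38: window = (1, 1, 2)
n=39: window = (1, 2, 4)
n=40: window = (2, 4, 0)
…
n=122: window = (0, 1, 1)
n=123: window = (1, 1, 1)
n=124: window = (1, 1, 4)
window at n=124 equals window at n=0 → period = 124

124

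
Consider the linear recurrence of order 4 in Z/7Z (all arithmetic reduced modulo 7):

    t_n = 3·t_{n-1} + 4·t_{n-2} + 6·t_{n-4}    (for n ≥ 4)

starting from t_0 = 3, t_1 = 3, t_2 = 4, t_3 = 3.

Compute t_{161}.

5

t_4 = 3·3 + 4·4 + 0·3 + 6·3 = 1
t_5 = 3·1 + 4·3 + 0·4 + 6·3 = 5
t_6 = 3·5 + 4·1 + 0·3 + 6·4 = 1
t_7 = 3·1 + 4·5 + 0·1 + 6·3 = 6
t_8 = 3·6 + 4·1 + 0·5 + 6·1 = 0
t_9 = 3·0 + 4·6 + 0·1 + 6·5 = 5
Continuing the recurrence:
  t_10 = 0;  t_11 = 0;  t_12 = 0;  t_13 = 2;  t_14 = 6;  t_15 = 5
  t_16 = 4;  t_17 = 2;  t_18 = 2;  t_19 = 2;  t_20 = 3;  t_21 = 1
  t_22 = 6;  t_23 = 6;  t_24 = 4;  t_25 = 0;  t_26 = 3;  t_27 = 3
  t_28 = 3;  t_29 = 0;  t_30 = 2;  t_31 = 3;  t_32 = 0;  t_33 = 5
  t_34 = 6;  t_35 = 0;  t_36 = 3;  t_37 = 4;  t_38 = 4;  t_39 = 0
  t_40 = 6;  t_41 = 0;  t_42 = 6;  t_43 = 4;  t_44 = 2;  t_45 = 1
  t_46 = 5;  t_47 = 1;  t_48 = 0;  t_49 = 3;  t_50 = 4;  t_51 = 2
  t_52 = 1;  t_53 = 1;  t_54 = 3;  t_55 = 4;  t_56 = 2;  t_57 = 0
  t_58 = 5;  t_59 = 4;  t_60 = 2;  t_61 = 1;  t_62 = 6;  t_63 = 4
  t_64 = 6;  t_65 = 5;  t_66 = 5;  t_67 = 3;  t_68 = 2;  t_69 = 6
  t_70 = 0;  t_71 = 0;  t_72 = 5;  t_73 = 2;  t_74 = 5;  t_75 = 2
  t_76 = 0;  t_77 = 6;  t_78 = 6;  t_79 = 5;  t_80 = 4;  t_81 = 5
  t_82 = 4;  t_83 = 6;  t_84 = 2;  t_85 = 4;  t_86 = 2;  t_87 = 2
  t_88 = 5;  t_89 = 5;  t_90 = 5;  t_91 = 5;  t_92 = 2;  t_93 = 0
  t_94 = 3;  t_95 = 4;  t_96 = 1;  t_97 = 5;  t_98 = 2;  t_99 = 1
  t_100 = 3;  t_101 = 1;  t_102 = 6;  t_103 = 0;  t_104 = 0;  t_105 = 6
  t_106 = 5;  t_107 = 4;  t_108 = 4;  t_109 = 1;  t_110 = 0;  t_111 = 0
  t_112 = 3;  t_113 = 1;  t_114 = 1;  t_115 = 0;  t_116 = 1;  t_117 = 2
  t_118 = 2;  t_119 = 0;  t_120 = 0;  t_121 = 5;  t_122 = 6;  t_123 = 3
  t_124 = 5;  t_125 = 1;  t_126 = 3;  t_127 = 3;  t_128 = 2;  t_129 = 3
  t_130 = 0;  t_131 = 2;  t_132 = 4;  t_133 = 3;  t_134 = 4;  t_135 = 1
  t_136 = 1;  t_137 = 4;  t_138 = 5;  t_139 = 2;  t_140 = 4;  t_141 = 2
  t_142 = 3;  t_143 = 1;  t_144 = 4;  t_145 = 0;  t_146 = 6;  t_147 = 3
  t_148 = 1;  t_149 = 1;  t_150 = 1;  t_151 = 4;  t_152 = 1;  t_153 = 4
  t_154 = 1;  t_155 = 1;  t_156 = 6;  t_157 = 4;  t_158 = 0;  t_159 = 1
t_160 = 3·1 + 4·0 + 0·4 + 6·6 = 4
t_161 = 3·4 + 4·1 + 0·0 + 6·4 = 5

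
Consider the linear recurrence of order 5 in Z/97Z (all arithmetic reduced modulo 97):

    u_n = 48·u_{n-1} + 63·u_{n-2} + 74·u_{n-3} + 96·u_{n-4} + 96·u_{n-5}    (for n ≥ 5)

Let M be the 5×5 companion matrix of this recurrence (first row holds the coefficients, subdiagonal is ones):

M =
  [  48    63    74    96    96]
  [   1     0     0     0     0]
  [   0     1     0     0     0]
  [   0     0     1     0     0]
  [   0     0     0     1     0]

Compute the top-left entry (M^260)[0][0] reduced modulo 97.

67

(M^260)[0][0] is the top entry after applying M 260 times to the unit state (1, 0, 0, 0, 0). Equivalently it is h_{264} for the auxiliary sequence (h_n) obeying the same recurrence with h_4 = 1 and h_i = 0 for 0 ≤ i < 4:
h_5 = 48·1 + 63·0 + 74·0 + 96·0 + 96·0 = 48
h_6 = 48·48 + 63·1 + 74·0 + 96·0 + 96·0 = 39
h_7 = 48·39 + 63·48 + 74·1 + 96·0 + 96·0 = 23
h_8 = 48·23 + 63·39 + 74·48 + 96·1 + 96·0 = 31
h_9 = 48·31 + 63·23 + 74·39 + 96·48 + 96·1 = 51
h_10 = 48·51 + 63·31 + 74·23 + 96·39 + 96·48 = 2
Continuing the recurrence:
  h_11 = 12;  h_12 = 57;  h_13 = 66;  h_14 = 28;  h_15 = 6;  h_16 = 77
  h_17 = 9;  h_18 = 7;  h_19 = 68;  h_20 = 20;  h_21 = 50;  h_22 = 43
  h_23 = 23;  h_24 = 53;  h_25 = 24;  h_26 = 86;  h_27 = 87;  h_28 = 42
  h_29 = 10;  h_30 = 45;  h_31 = 2;  h_32 = 50;  h_33 = 81;  h_34 = 50
  h_35 = 1;  h_36 = 22;  h_37 = 32;  h_38 = 52;  h_39 = 75;  h_40 = 6
  h_41 = 77;  h_42 = 34;  h_43 = 10;  h_44 = 91;  h_45 = 59;  h_46 = 76
  h_47 = 87;  h_48 = 37;  h_49 = 24;  h_50 = 86;  h_51 = 67;  h_52 = 4
  h_53 = 46;  h_54 = 33;  h_55 = 66;  h_56 = 44;  h_57 = 29;  h_58 = 45
  h_59 = 63;  h_60 = 38;  h_61 = 29;  h_62 = 32;  h_63 = 53;  h_64 = 9
  h_65 = 58;  h_66 = 34;  h_67 = 47;  h_68 = 92;  h_69 = 29;  h_70 = 1
  h_71 = 66;  h_72 = 0;  h_73 = 37;  h_74 = 34;  h_75 = 16;  h_76 = 53
  h_77 = 17;  h_78 = 30;  h_79 = 78;  h_80 = 33;  h_81 = 15;  h_82 = 85
  h_83 = 84;  h_84 = 7;  h_85 = 36;  h_86 = 40;  h_87 = 75;  h_88 = 60
  h_89 = 46;  h_90 = 16;  h_91 = 37;  h_92 = 39;  h_93 = 43;  h_94 = 19
  h_95 = 52;  h_96 = 9;  h_97 = 85;  h_98 = 91;  h_99 = 36;  h_100 = 13
  h_101 = 26;  h_102 = 93;  h_103 = 50;  h_104 = 46;  h_105 = 76;  h_106 = 39
  h_107 = 27;  h_108 = 66;  h_109 = 67;  h_110 = 42;  h_111 = 94;  h_112 = 92
  h_113 = 24;  h_114 = 21;  h_115 = 74;  h_116 = 63;  h_117 = 6;  h_118 = 85
  h_119 = 4;  h_120 = 34;  h_121 = 54;  h_122 = 89;  h_123 = 13;  h_124 = 4
  h_125 = 40;  h_126 = 81;  h_127 = 6;  h_128 = 89;  h_129 = 27;  h_130 = 48
  h_131 = 28;  h_132 = 63;  h_133 = 76;  h_134 = 11;  h_135 = 8;  h_136 = 14
  h_137 = 8;  h_138 = 25;  h_139 = 5;  h_140 = 57;  h_141 = 29;  h_142 = 82
  h_143 = 57;  h_144 = 92;  h_145 = 21;  h_146 = 47;  h_147 = 63;  h_148 = 18
  h_149 = 50;  h_150 = 77;  h_151 = 17;  h_152 = 71;  h_153 = 21;  h_154 = 16
  h_155 = 73;  h_156 = 61;  h_157 = 83;  h_158 = 0;  h_159 = 51;  h_160 = 17
  h_161 = 5;  h_162 = 55;  h_163 = 88;  h_164 = 37;  h_165 = 19;  h_166 = 92
  h_167 = 60;  h_168 = 63;  h_169 = 73;  h_170 = 65;  h_171 = 7;  h_172 = 10
  h_173 = 66;  h_174 = 7;  h_175 = 21;  h_176 = 11;  h_177 = 62;  h_178 = 9
  h_179 = 80;  h_180 = 39;  h_181 = 36;  h_182 = 43;  h_183 = 48;  h_184 = 89
  h_185 = 24;  h_186 = 47;  h_187 = 78;  h_188 = 2;  h_189 = 33;  h_190 = 39
  h_191 = 94;  h_192 = 19;  h_193 = 82;  h_194 = 86;  h_195 = 91;  h_196 = 27
  h_197 = 3;  h_198 = 69;  h_199 = 84;  h_200 = 44;  h_201 = 64;  h_202 = 57
  h_203 = 74;  h_204 = 14;  h_205 = 35;  h_206 = 60;  h_207 = 73;  h_208 = 86
  h_209 = 23;  h_210 = 92;  h_211 = 68;  h_212 = 30;  h_213 = 7;  h_214 = 62
  h_215 = 45;  h_216 = 84;  h_217 = 69;  h_218 = 31;  h_219 = 13;  h_220 = 85
  h_221 = 56;  h_222 = 78;  h_223 = 35;  h_224 = 67;  h_225 = 91;  h_226 = 84
  h_227 = 60;  h_228 = 60;  h_229 = 11;  h_230 = 37;  h_231 = 72;  h_232 = 79
  h_233 = 34;  h_234 = 55;  h_235 = 43;  h_236 = 37;  h_237 = 3;  h_238 = 39
  h_239 = 45;  h_240 = 6;  h_241 = 52;  h_242 = 51;  h_243 = 70;  h_244 = 88
  h_245 = 31;  h_246 = 81;  h_247 = 10;  h_248 = 56;  h_249 = 75;  h_250 = 93
  h_251 = 50;  h_252 = 66;  h_253 = 71;  h_254 = 40;  h_255 = 76;  h_256 = 54
  h_257 = 18;  h_258 = 79;  h_259 = 76;  h_260 = 30;  h_261 = 71;  h_262 = 58
h_263 = 48·58 + 63·71 + 74·30 + 96·76 + 96·79 = 10
h_264 = 48·10 + 63·58 + 74·71 + 96·30 + 96·76 = 67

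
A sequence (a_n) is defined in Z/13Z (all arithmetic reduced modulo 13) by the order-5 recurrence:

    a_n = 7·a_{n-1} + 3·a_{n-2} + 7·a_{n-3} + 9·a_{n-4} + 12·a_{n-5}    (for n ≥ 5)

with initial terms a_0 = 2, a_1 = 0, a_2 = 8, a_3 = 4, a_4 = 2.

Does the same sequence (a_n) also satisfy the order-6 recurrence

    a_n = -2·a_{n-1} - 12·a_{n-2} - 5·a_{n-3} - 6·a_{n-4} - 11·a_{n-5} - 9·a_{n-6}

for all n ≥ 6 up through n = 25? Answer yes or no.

yes

Terms a_0..a_25: 2, 0, 8, 4, 2, 2, 3, 4, 0, 10, 6, 1, 0, 5, 8, 9, 4, 0, 12, 3, 6, 1, 11, 7, 10, 2
n=6: candidate gives 3, actual a_6 = 3 ✓
n=7: candidate gives 4, actual a_7 = 4 ✓
n=8: candidate gives 0, actual a_8 = 0 ✓
n=9: candidate gives 10, actual a_9 = 10 ✓
n=10: candidate gives 6, actual a_10 = 6 ✓
n=11: candidate gives 1, actual a_11 = 1 ✓
n=12: candidate gives 0, actual a_12 = 0 ✓
n=13: candidate gives 5, actual a_13 = 5 ✓
n=14: candidate gives 8, actual a_14 = 8 ✓
n=15: candidate gives 9, actual a_15 = 9 ✓
n=16: candidate gives 4, actual a_16 = 4 ✓
n=17: candidate gives 0, actual a_17 = 0 ✓
n=18: candidate gives 12, actual a_18 = 12 ✓
n=19: candidate gives 3, actual a_19 = 3 ✓
n=20: candidate gives 6, actual a_20 = 6 ✓
n=21: candidate gives 1, actual a_21 = 1 ✓
n=22: candidate gives 11, actual a_22 = 11 ✓
n=23: candidate gives 7, actual a_23 = 7 ✓
n=24: candidate gives 10, actual a_24 = 10 ✓
n=25: candidate gives 2, actual a_25 = 2 ✓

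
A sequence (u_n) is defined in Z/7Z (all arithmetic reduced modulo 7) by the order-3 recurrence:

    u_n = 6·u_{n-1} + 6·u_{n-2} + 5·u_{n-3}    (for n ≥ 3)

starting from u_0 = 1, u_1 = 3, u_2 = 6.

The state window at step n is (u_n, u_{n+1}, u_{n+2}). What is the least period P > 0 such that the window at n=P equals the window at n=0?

n=0: window = (1, 3, 6)
n=1: window = (3, 6, 3)
n=2: window = (6, 3, 6)
n=3: window = (3, 6, 0)
n=4: window = (6, 0, 2)
n=5: window = (0, 2, 0)
n=6: window = (2, 0, 5)
n=7: window = (0, 5, 5)
n=8: window = (5, 5, 4)
n=9: window = (5, 4, 2)
n=10: window = (4, 2, 5)
n=11: window = (2, 5, 6)
n=12: window = (5, 6, 6)
n=13: window = (6, 6, 6)
n=14: window = (6, 6, 4)
n=15: window = (6, 4, 6)
n=16: window = (4, 6, 6)
n=17: window = (6, 6, 1)
n=18: window = (6, 1, 2)
n=19: window = (1, 2, 6)
n=20: window = (2, 6, 4)
n=21: window = (6, 4, 0)
n=22: window = (4, 0, 5)
n=23: window = (0, 5, 1)
n=24: window = (5, 1, 1)
n=25: window = (1, 1, 2)
n=26: window = (1, 2, 2)
n=27: window = (2, 2, 1)
n=28: window = (2, 1, 0)
n=29: window = (1, 0, 2)
n=30: window = (0, 2, 3)
n=31: window = (2, 3, 2)
n=32: window = (3, 2, 5)
n=33: window = (2, 5, 1)
n=34: window = (5, 1, 4)
n=35: window = (1, 4, 6)
n=36: window = (4, 6, 2)
n=37: window = (6, 2, 5)
n=38: window = (2, 5, 2)
n=39: window = (5, 2, 3)
n=40: window = (2, 3, 6)
…
n=340: window = (4, 2, 1)
n=341: window = (2, 1, 3)
n=342: window = (1, 3, 6)
window at n=342 equals window at n=0 → period = 342

342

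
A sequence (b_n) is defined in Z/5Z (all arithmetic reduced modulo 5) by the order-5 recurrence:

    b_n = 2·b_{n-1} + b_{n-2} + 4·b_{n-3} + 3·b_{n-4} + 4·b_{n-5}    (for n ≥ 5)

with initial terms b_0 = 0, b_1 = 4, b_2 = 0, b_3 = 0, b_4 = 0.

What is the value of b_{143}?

2

b_5 = 2·0 + 1·0 + 4·0 + 3·4 + 4·0 = 2
b_6 = 2·2 + 1·0 + 4·0 + 3·0 + 4·4 = 0
b_7 = 2·0 + 1·2 + 4·0 + 3·0 + 4·0 = 2
b_8 = 2·2 + 1·0 + 4·2 + 3·0 + 4·0 = 2
b_9 = 2·2 + 1·2 + 4·0 + 3·2 + 4·0 = 2
b_10 = 2·2 + 1·2 + 4·2 + 3·0 + 4·2 = 2
Continuing the recurrence:
  b_11 = 0;  b_12 = 4;  b_13 = 0;  b_14 = 3;  b_15 = 0;  b_16 = 0
  b_17 = 3;  b_18 = 0;  b_19 = 0;  b_20 = 2;  b_21 = 3;  b_22 = 0
  b_23 = 1;  b_24 = 0;  b_25 = 3;  b_26 = 2;  b_27 = 0;  b_28 = 3
  b_29 = 3;  b_30 = 2;  b_31 = 2;  b_32 = 2;  b_33 = 0;  b_34 = 3
  b_35 = 3;  b_36 = 3;  b_37 = 4;  b_38 = 2;  b_39 = 1;  b_40 = 1
  b_41 = 0;  b_42 = 2;  b_43 = 4;  b_44 = 2;  b_45 = 0;  b_46 = 4
  b_47 = 1;  b_48 = 3;  b_49 = 1;  b_50 = 1;  b_51 = 4;  b_52 = 1
  b_53 = 0;  b_54 = 4;  b_55 = 3;  b_56 = 4;  b_57 = 1;  b_58 = 0
  b_59 = 2;  b_60 = 2;  b_61 = 0;  b_62 = 4;  b_63 = 2;  b_64 = 2
  b_65 = 0;  b_66 = 2;  b_67 = 4;  b_68 = 4;  b_69 = 3;  b_70 = 2
  b_71 = 3;  b_72 = 3;  b_73 = 2;  b_74 = 2;  b_75 = 0;  b_76 = 1
  b_77 = 3;  b_78 = 1;  b_79 = 2;  b_80 = 0;  b_81 = 4;  b_82 = 1
  b_83 = 1;  b_84 = 2;  b_85 = 1;  b_86 = 2;  b_87 = 0;  b_88 = 1
  b_89 = 1;  b_90 = 3;  b_91 = 4;  b_92 = 3;  b_93 = 4;  b_94 = 0
  b_95 = 0;  b_96 = 1;  b_97 = 1;  b_98 = 4;  b_99 = 3;  b_100 = 2
  b_101 = 0;  b_102 = 0;  b_103 = 3;  b_104 = 4;  b_105 = 4;  b_106 = 4
  b_107 = 2;  b_108 = 3;  b_109 = 2;  b_110 = 3;  b_111 = 2;  b_112 = 2
  b_113 = 1;  b_114 = 4;  b_115 = 0;  b_116 = 2;  b_117 = 1;  b_118 = 0
  b_119 = 0;  b_120 = 0;  b_121 = 1;  b_122 = 1;  b_123 = 3;  b_124 = 1
  b_125 = 2;  b_126 = 4;  b_127 = 2;  b_128 = 1;  b_129 = 0;  b_130 = 4
  b_131 = 4;  b_132 = 3;  b_133 = 0;  b_134 = 1;  b_135 = 2;  b_136 = 0
  b_137 = 3;  b_138 = 2;  b_139 = 2;  b_140 = 1;  b_141 = 1
b_142 = 2·1 + 1·1 + 4·2 + 3·2 + 4·3 = 4
b_143 = 2·4 + 1·1 + 4·1 + 3·2 + 4·2 = 2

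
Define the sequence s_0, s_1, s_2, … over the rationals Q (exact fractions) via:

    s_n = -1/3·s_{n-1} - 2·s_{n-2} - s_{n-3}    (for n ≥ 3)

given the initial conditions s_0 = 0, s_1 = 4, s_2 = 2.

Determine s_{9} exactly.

140626/2187

s_3 = -1/3·2 + -2·4 + -1·0 = -26/3
s_4 = -1/3·-26/3 + -2·2 + -1·4 = -46/9
s_5 = -1/3·-46/9 + -2·-26/3 + -1·2 = 460/27
s_6 = -1/3·460/27 + -2·-46/9 + -1·-26/3 = 1070/81
s_7 = -1/3·1070/81 + -2·460/27 + -1·-46/9 = -8108/243
s_8 = -1/3·-8108/243 + -2·1070/81 + -1·460/27 = -23572/729
s_9 = -1/3·-23572/729 + -2·-8108/243 + -1·1070/81 = 140626/2187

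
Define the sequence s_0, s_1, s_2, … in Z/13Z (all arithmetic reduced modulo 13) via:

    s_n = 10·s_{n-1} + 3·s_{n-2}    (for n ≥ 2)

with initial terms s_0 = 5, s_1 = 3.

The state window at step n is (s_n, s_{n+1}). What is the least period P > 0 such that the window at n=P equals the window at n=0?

84

n=0: window = (5, 3)
n=1: window = (3, 6)
n=2: window = (6, 4)
n=3: window = (4, 6)
n=4: window = (6, 7)
n=5: window = (7, 10)
n=6: window = (10, 4)
n=7: window = (4, 5)
n=8: window = (5, 10)
n=9: window = (10, 11)
n=10: window = (11, 10)
n=11: window = (10, 3)
n=12: window = (3, 8)
n=13: window = (8, 11)
n=14: window = (11, 4)
n=15: window = (4, 8)
n=16: window = (8, 1)
n=17: window = (1, 8)
n=18: window = (8, 5)
n=19: window = (5, 9)
n=20: window = (9, 1)
n=21: window = (1, 11)
n=22: window = (11, 9)
n=23: window = (9, 6)
n=24: window = (6, 9)
n=25: window = (9, 4)
n=26: window = (4, 2)
n=27: window = (2, 6)
n=28: window = (6, 1)
n=29: window = (1, 2)
n=30: window = (2, 10)
n=31: window = (10, 2)
n=32: window = (2, 11)
n=33: window = (11, 12)
n=34: window = (12, 10)
n=35: window = (10, 6)
n=36: window = (6, 12)
n=37: window = (12, 8)
n=38: window = (8, 12)
n=39: window = (12, 1)
n=40: window = (1, 7)
…
n=82: window = (12, 6)
n=83: window = (6, 5)
n=84: window = (5, 3)
window at n=84 equals window at n=0 → period = 84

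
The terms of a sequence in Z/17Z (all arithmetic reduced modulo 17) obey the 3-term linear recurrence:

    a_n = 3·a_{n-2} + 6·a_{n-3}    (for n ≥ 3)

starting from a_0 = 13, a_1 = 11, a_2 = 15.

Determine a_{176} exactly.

8

a_3 = 0·15 + 3·11 + 6·13 = 9
a_4 = 0·9 + 3·15 + 6·11 = 9
a_5 = 0·9 + 3·9 + 6·15 = 15
a_6 = 0·15 + 3·9 + 6·9 = 13
a_7 = 0·13 + 3·15 + 6·9 = 14
a_8 = 0·14 + 3·13 + 6·15 = 10
Continuing the recurrence:
  a_9 = 1;  a_10 = 12;  a_11 = 12;  a_12 = 8;  a_13 = 6;  a_14 = 11
  a_15 = 15;  a_16 = 1;  a_17 = 9;  a_18 = 8;  a_19 = 16;  a_20 = 10
  a_21 = 11;  a_22 = 7;  a_23 = 8;  a_24 = 2;  a_25 = 15;  a_26 = 3
  a_27 = 6;  a_28 = 14;  a_29 = 2;  a_30 = 10;  a_31 = 5;  a_32 = 8
  a_33 = 7;  a_34 = 3;  a_35 = 1;  a_36 = 0;  a_37 = 4;  a_38 = 6
  a_39 = 12;  a_40 = 8;  a_41 = 4;  a_42 = 11;  a_43 = 9;  a_44 = 6
  a_45 = 8;  a_46 = 4;  a_47 = 9;  a_48 = 9;  a_49 = 0;  a_50 = 13
  a_51 = 3;  a_52 = 5;  a_53 = 2;  a_54 = 16;  a_55 = 2;  a_56 = 9
  a_57 = 0;  a_58 = 5;  a_59 = 3;  a_60 = 15;  a_61 = 5;  a_62 = 12
  a_63 = 3;  a_64 = 15;  a_65 = 13;  a_66 = 12;  a_67 = 10;  a_68 = 12
  a_69 = 0;  a_70 = 11;  a_71 = 4;  a_72 = 16;  a_73 = 10;  a_74 = 4
  a_75 = 7;  a_76 = 4;  a_77 = 11;  a_78 = 3;  a_79 = 6;  a_80 = 7
  a_81 = 2;  a_82 = 6;  a_83 = 14;  a_84 = 13;  a_85 = 10;  a_86 = 4
  a_87 = 6;  a_88 = 4;  a_89 = 8;  a_90 = 14;  a_91 = 14;  a_92 = 5
  a_93 = 7;  a_94 = 14;  a_95 = 0;  a_96 = 16;  a_97 = 16;  a_98 = 14
  a_99 = 8;  a_100 = 2;  a_101 = 6;  a_102 = 3;  a_103 = 13;  a_104 = 11
  a_105 = 6;  a_106 = 9;  a_107 = 16;  a_108 = 12;  a_109 = 0;  a_110 = 13
  a_111 = 4;  a_112 = 5;  a_113 = 5;  a_114 = 5;  a_115 = 11;  a_116 = 11
  a_117 = 12;  a_118 = 14;  a_119 = 0;  a_120 = 12;  a_121 = 16;  a_122 = 2
  a_123 = 1;  a_124 = 0;  a_125 = 15;  a_126 = 6;  a_127 = 11;  a_128 = 6
  a_129 = 1;  a_130 = 16;  a_131 = 5;  a_132 = 3;  a_133 = 9;  a_134 = 5
  a_135 = 11;  a_136 = 1;  a_137 = 12;  a_138 = 1;  a_139 = 8;  a_140 = 7
  a_141 = 13;  a_142 = 1;  a_143 = 13;  a_144 = 13;  a_145 = 11;  a_146 = 15
  a_147 = 9;  a_148 = 9;  a_149 = 15;  a_150 = 13;  a_151 = 14;  a_152 = 10
  a_153 = 1;  a_154 = 12;  a_155 = 12;  a_156 = 8;  a_157 = 6;  a_158 = 11
  a_159 = 15;  a_160 = 1;  a_161 = 9;  a_162 = 8;  a_163 = 16;  a_164 = 10
  a_165 = 11;  a_166 = 7;  a_167 = 8;  a_168 = 2;  a_169 = 15;  a_170 = 3
  a_171 = 6;  a_172 = 14;  a_173 = 2;  a_174 = 10
a_175 = 0·10 + 3·2 + 6·14 = 5
a_176 = 0·5 + 3·10 + 6·2 = 8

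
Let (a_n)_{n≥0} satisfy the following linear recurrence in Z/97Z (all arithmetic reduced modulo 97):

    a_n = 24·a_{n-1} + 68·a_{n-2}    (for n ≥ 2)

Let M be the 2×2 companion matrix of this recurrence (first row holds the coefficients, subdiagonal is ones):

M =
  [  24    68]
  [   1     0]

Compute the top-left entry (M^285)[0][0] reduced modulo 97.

25

(M^285)[0][0] is the top entry after applying M 285 times to the unit state (1, 0). Equivalently it is h_{286} for the auxiliary sequence (h_n) obeying the same recurrence with h_1 = 1 and h_i = 0 for 0 ≤ i < 1:
h_2 = 24·1 + 68·0 = 24
h_3 = 24·24 + 68·1 = 62
h_4 = 24·62 + 68·24 = 16
h_5 = 24·16 + 68·62 = 41
h_6 = 24·41 + 68·16 = 35
h_7 = 24·35 + 68·41 = 39
h_8 = 24·39 + 68·35 = 18
h_9 = 24·18 + 68·39 = 77
h_10 = 24·77 + 68·18 = 65
h_11 = 24·65 + 68·77 = 6
h_12 = 24·6 + 68·65 = 5
h_13 = 24·5 + 68·6 = 43
h_14 = 24·43 + 68·5 = 14
h_15 = 24·14 + 68·43 = 59
h_16 = 24·59 + 68·14 = 40
h_17 = 24·40 + 68·59 = 25
h_18 = 24·25 + 68·40 = 22
h_19 = 24·22 + 68·25 = 94
h_20 = 24·94 + 68·22 = 66
h_21 = 24·66 + 68·94 = 22
h_22 = 24·22 + 68·66 = 69
h_23 = 24·69 + 68·22 = 48
h_24 = 24·48 + 68·69 = 24
h_25 = 24·24 + 68·48 = 57
h_26 = 24·57 + 68·24 = 90
h_27 = 24·90 + 68·57 = 22
h_28 = 24·22 + 68·90 = 52
h_29 = 24·52 + 68·22 = 28
h_30 = 24·28 + 68·52 = 37
h_31 = 24·37 + 68·28 = 76
h_32 = 24·76 + 68·37 = 72
h_33 = 24·72 + 68·76 = 9
h_34 = 24·9 + 68·72 = 68
h_35 = 24·68 + 68·9 = 13
h_36 = 24·13 + 68·68 = 86
h_37 = 24·86 + 68·13 = 38
h_38 = 24·38 + 68·86 = 67
h_39 = 24·67 + 68·38 = 21
h_40 = 24·21 + 68·67 = 16
h_41 = 24·16 + 68·21 = 66
h_42 = 24·66 + 68·16 = 53
h_43 = 24·53 + 68·66 = 37
h_44 = 24·37 + 68·53 = 30
h_45 = 24·30 + 68·37 = 35
h_46 = 24·35 + 68·30 = 67
h_47 = 24·67 + 68·35 = 11
h_48 = 24·11 + 68·67 = 67
h_49 = 24·67 + 68·11 = 28
h_50 = 24·28 + 68·67 = 87
h_51 = 24·87 + 68·28 = 15
h_52 = 24·15 + 68·87 = 68
h_53 = 24·68 + 68·15 = 33
h_54 = 24·33 + 68·68 = 81
h_55 = 24·81 + 68·33 = 17
h_56 = 24·17 + 68·81 = 96
h_57 = 24·96 + 68·17 = 65
h_58 = 24·65 + 68·96 = 37
h_59 = 24·37 + 68·65 = 70
h_60 = 24·70 + 68·37 = 25
h_61 = 24·25 + 68·70 = 25
h_62 = 24·25 + 68·25 = 69
h_63 = 24·69 + 68·25 = 58
h_64 = 24·58 + 68·69 = 70
h_65 = 24·70 + 68·58 = 95
h_66 = 24·95 + 68·70 = 56
h_67 = 24·56 + 68·95 = 44
h_68 = 24·44 + 68·56 = 14
h_69 = 24·14 + 68·44 = 30
h_70 = 24·30 + 68·14 = 23
h_71 = 24·23 + 68·30 = 70
h_72 = 24·70 + 68·23 = 43
h_73 = 24·43 + 68·70 = 69
h_74 = 24·69 + 68·43 = 21
h_75 = 24·21 + 68·69 = 55
h_76 = 24·55 + 68·21 = 32
h_77 = 24·32 + 68·55 = 46
h_78 = 24·46 + 68·32 = 79
h_79 = 24·79 + 68·46 = 77
h_80 = 24·77 + 68·79 = 42
h_81 = 24·42 + 68·77 = 36
h_82 = 24·36 + 68·42 = 34
h_83 = 24·34 + 68·36 = 63
h_84 = 24·63 + 68·34 = 41
h_85 = 24·41 + 68·63 = 30
h_86 = 24·30 + 68·41 = 16
h_87 = 24·16 + 68·30 = 96
h_88 = 24·96 + 68·16 = 94
h_89 = 24·94 + 68·96 = 54
h_90 = 24·54 + 68·94 = 25
h_91 = 24·25 + 68·54 = 4
h_92 = 24·4 + 68·25 = 50
h_93 = 24·50 + 68·4 = 17
h_94 = 24·17 + 68·50 = 25
h_95 = 24·25 + 68·17 = 10
h_96 = 24·10 + 68·25 = 0
h_97 = 24·0 + 68·10 = 1
(h_96, h_97) = (0, 1) = (h_0, h_1), so the sequence has period 96.
286 ≡ 94 (mod 96), hence h_286 = h_94 = 25.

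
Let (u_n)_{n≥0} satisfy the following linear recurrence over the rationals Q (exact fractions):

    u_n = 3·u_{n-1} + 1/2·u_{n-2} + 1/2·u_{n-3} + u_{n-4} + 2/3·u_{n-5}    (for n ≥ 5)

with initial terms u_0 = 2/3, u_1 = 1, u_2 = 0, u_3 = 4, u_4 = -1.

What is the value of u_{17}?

192074735/108

u_5 = 3·-1 + 1/2·4 + 1/2·0 + 1·1 + 2/3·2/3 = 4/9
u_6 = 3·4/9 + 1/2·-1 + 1/2·4 + 1·0 + 2/3·1 = 7/2
u_7 = 3·7/2 + 1/2·4/9 + 1/2·-1 + 1·4 + 2/3·0 = 128/9
u_8 = 3·128/9 + 1/2·7/2 + 1/2·4/9 + 1·-1 + 2/3·4 = 1667/36
u_9 = 3·1667/36 + 1/2·128/9 + 1/2·7/2 + 1·4/9 + 2/3·-1 = 1328/9
u_10 = 3·1328/9 + 1/2·1667/36 + 1/2·128/9 + 1·7/2 + 2/3·4/9 = 102973/216
u_11 = 3·102973/216 + 1/2·1328/9 + 1/2·1667/36 + 1·128/9 + 2/3·7/2 = 4631/3
u_12 = 3·4631/3 + 1/2·102973/216 + 1/2·1328/9 + 1·1667/36 + 2/3·128/9 = 2159537/432
u_13 = 3·2159537/432 + 1/2·4631/3 + 1/2·102973/216 + 1·1328/9 + 2/3·1667/36 = 437006/27
u_14 = 3·437006/27 + 1/2·2159537/432 + 1/2·4631/3 + 1·102973/216 + 2/3·1328/9 = 45275861/864
u_15 = 3·45275861/864 + 1/2·437006/27 + 1/2·2159537/432 + 1·4631/3 + 2/3·102973/216 = 54970327/324
u_16 = 3·54970327/324 + 1/2·45275861/864 + 1/2·437006/27 + 1·2159537/432 + 2/3·4631/3 = 316400579/576
u_17 = 3·316400579/576 + 1/2·54970327/324 + 1/2·45275861/864 + 1·437006/27 + 2/3·2159537/432 = 192074735/108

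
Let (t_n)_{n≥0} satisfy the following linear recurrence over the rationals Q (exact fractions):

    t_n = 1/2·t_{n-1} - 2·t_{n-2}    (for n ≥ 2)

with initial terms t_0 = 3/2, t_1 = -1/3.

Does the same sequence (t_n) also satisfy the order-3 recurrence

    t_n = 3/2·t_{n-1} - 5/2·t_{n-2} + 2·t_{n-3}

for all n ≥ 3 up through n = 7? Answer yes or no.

Terms t_0..t_7: 3/2, -1/3, -19/6, -11/12, 47/8, 229/48, -899/96, -2731/192
n=3: candidate gives -11/12, actual t_3 = -11/12 ✓
n=4: candidate gives 47/8, actual t_4 = 47/8 ✓
n=5: candidate gives 229/48, actual t_5 = 229/48 ✓
n=6: candidate gives -899/96, actual t_6 = -899/96 ✓
n=7: candidate gives -2731/192, actual t_7 = -2731/192 ✓

yes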